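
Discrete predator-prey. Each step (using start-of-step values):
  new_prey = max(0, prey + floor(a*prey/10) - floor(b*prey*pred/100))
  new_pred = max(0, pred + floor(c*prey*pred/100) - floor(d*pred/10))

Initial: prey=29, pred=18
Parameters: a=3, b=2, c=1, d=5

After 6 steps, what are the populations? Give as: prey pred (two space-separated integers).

Answer: 50 5

Derivation:
Step 1: prey: 29+8-10=27; pred: 18+5-9=14
Step 2: prey: 27+8-7=28; pred: 14+3-7=10
Step 3: prey: 28+8-5=31; pred: 10+2-5=7
Step 4: prey: 31+9-4=36; pred: 7+2-3=6
Step 5: prey: 36+10-4=42; pred: 6+2-3=5
Step 6: prey: 42+12-4=50; pred: 5+2-2=5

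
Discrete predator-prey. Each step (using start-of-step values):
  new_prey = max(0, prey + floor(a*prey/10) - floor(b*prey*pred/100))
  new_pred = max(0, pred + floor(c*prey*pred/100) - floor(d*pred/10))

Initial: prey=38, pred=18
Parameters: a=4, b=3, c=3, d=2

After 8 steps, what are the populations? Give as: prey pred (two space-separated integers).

Step 1: prey: 38+15-20=33; pred: 18+20-3=35
Step 2: prey: 33+13-34=12; pred: 35+34-7=62
Step 3: prey: 12+4-22=0; pred: 62+22-12=72
Step 4: prey: 0+0-0=0; pred: 72+0-14=58
Step 5: prey: 0+0-0=0; pred: 58+0-11=47
Step 6: prey: 0+0-0=0; pred: 47+0-9=38
Step 7: prey: 0+0-0=0; pred: 38+0-7=31
Step 8: prey: 0+0-0=0; pred: 31+0-6=25

Answer: 0 25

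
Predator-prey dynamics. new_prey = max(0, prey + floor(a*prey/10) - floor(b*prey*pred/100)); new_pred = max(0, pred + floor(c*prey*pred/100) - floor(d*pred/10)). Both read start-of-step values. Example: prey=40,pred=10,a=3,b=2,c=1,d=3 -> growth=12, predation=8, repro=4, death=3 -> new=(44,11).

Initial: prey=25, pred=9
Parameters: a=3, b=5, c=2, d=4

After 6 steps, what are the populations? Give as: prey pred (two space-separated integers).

Answer: 11 5

Derivation:
Step 1: prey: 25+7-11=21; pred: 9+4-3=10
Step 2: prey: 21+6-10=17; pred: 10+4-4=10
Step 3: prey: 17+5-8=14; pred: 10+3-4=9
Step 4: prey: 14+4-6=12; pred: 9+2-3=8
Step 5: prey: 12+3-4=11; pred: 8+1-3=6
Step 6: prey: 11+3-3=11; pred: 6+1-2=5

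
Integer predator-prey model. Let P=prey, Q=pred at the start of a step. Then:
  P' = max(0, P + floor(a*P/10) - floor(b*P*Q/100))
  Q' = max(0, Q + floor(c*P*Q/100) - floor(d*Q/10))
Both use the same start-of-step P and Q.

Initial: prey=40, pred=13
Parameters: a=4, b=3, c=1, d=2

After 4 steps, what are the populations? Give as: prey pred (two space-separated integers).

Step 1: prey: 40+16-15=41; pred: 13+5-2=16
Step 2: prey: 41+16-19=38; pred: 16+6-3=19
Step 3: prey: 38+15-21=32; pred: 19+7-3=23
Step 4: prey: 32+12-22=22; pred: 23+7-4=26

Answer: 22 26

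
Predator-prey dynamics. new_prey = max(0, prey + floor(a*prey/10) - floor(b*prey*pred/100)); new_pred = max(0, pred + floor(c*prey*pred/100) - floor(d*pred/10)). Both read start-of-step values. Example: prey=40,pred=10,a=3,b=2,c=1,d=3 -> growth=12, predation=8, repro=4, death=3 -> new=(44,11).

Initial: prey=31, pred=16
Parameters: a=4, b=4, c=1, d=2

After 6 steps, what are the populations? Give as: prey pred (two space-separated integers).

Answer: 5 12

Derivation:
Step 1: prey: 31+12-19=24; pred: 16+4-3=17
Step 2: prey: 24+9-16=17; pred: 17+4-3=18
Step 3: prey: 17+6-12=11; pred: 18+3-3=18
Step 4: prey: 11+4-7=8; pred: 18+1-3=16
Step 5: prey: 8+3-5=6; pred: 16+1-3=14
Step 6: prey: 6+2-3=5; pred: 14+0-2=12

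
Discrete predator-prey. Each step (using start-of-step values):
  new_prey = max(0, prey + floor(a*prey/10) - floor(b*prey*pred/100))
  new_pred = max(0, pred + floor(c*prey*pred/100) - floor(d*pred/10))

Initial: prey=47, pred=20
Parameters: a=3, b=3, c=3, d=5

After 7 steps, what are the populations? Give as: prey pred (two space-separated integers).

Answer: 0 3

Derivation:
Step 1: prey: 47+14-28=33; pred: 20+28-10=38
Step 2: prey: 33+9-37=5; pred: 38+37-19=56
Step 3: prey: 5+1-8=0; pred: 56+8-28=36
Step 4: prey: 0+0-0=0; pred: 36+0-18=18
Step 5: prey: 0+0-0=0; pred: 18+0-9=9
Step 6: prey: 0+0-0=0; pred: 9+0-4=5
Step 7: prey: 0+0-0=0; pred: 5+0-2=3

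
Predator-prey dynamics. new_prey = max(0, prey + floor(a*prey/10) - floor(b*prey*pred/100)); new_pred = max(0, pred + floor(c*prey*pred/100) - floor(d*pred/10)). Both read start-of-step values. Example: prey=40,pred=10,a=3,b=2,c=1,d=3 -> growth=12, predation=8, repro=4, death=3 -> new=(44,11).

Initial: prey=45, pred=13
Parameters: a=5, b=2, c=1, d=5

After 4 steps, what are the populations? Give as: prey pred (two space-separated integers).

Answer: 109 19

Derivation:
Step 1: prey: 45+22-11=56; pred: 13+5-6=12
Step 2: prey: 56+28-13=71; pred: 12+6-6=12
Step 3: prey: 71+35-17=89; pred: 12+8-6=14
Step 4: prey: 89+44-24=109; pred: 14+12-7=19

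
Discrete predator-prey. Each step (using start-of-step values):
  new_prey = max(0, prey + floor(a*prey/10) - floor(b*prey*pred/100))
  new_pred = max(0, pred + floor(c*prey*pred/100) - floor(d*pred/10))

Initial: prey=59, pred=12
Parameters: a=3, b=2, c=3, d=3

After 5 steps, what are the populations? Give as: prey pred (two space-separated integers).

Answer: 0 75

Derivation:
Step 1: prey: 59+17-14=62; pred: 12+21-3=30
Step 2: prey: 62+18-37=43; pred: 30+55-9=76
Step 3: prey: 43+12-65=0; pred: 76+98-22=152
Step 4: prey: 0+0-0=0; pred: 152+0-45=107
Step 5: prey: 0+0-0=0; pred: 107+0-32=75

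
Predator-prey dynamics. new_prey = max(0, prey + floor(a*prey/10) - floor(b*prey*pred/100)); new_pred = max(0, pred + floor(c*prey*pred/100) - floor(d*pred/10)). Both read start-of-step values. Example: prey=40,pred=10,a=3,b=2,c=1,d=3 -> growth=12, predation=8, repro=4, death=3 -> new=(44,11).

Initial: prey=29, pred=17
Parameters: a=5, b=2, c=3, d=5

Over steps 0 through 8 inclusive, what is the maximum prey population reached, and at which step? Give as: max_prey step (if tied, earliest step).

Answer: 36 2

Derivation:
Step 1: prey: 29+14-9=34; pred: 17+14-8=23
Step 2: prey: 34+17-15=36; pred: 23+23-11=35
Step 3: prey: 36+18-25=29; pred: 35+37-17=55
Step 4: prey: 29+14-31=12; pred: 55+47-27=75
Step 5: prey: 12+6-18=0; pred: 75+27-37=65
Step 6: prey: 0+0-0=0; pred: 65+0-32=33
Step 7: prey: 0+0-0=0; pred: 33+0-16=17
Step 8: prey: 0+0-0=0; pred: 17+0-8=9
Max prey = 36 at step 2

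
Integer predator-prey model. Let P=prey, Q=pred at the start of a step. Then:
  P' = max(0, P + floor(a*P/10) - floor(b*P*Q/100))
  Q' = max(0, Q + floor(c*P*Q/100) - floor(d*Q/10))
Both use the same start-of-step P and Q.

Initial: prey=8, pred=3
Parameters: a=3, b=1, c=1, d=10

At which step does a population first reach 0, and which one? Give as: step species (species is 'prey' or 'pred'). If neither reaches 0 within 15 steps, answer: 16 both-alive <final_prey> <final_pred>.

Step 1: prey: 8+2-0=10; pred: 3+0-3=0
First extinction: pred at step 1

Answer: 1 pred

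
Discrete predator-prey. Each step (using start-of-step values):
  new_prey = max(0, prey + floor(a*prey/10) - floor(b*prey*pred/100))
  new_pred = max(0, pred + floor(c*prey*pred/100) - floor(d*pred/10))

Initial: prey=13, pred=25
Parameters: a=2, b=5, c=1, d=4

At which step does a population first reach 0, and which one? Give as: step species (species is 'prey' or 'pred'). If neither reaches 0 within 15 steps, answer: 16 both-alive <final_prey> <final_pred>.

Step 1: prey: 13+2-16=0; pred: 25+3-10=18
First extinction: prey at step 1

Answer: 1 prey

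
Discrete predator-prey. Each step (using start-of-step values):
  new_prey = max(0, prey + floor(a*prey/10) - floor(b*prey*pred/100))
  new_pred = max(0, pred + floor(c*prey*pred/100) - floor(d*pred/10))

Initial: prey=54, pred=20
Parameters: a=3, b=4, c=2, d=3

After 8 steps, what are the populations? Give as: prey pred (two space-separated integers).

Answer: 0 7

Derivation:
Step 1: prey: 54+16-43=27; pred: 20+21-6=35
Step 2: prey: 27+8-37=0; pred: 35+18-10=43
Step 3: prey: 0+0-0=0; pred: 43+0-12=31
Step 4: prey: 0+0-0=0; pred: 31+0-9=22
Step 5: prey: 0+0-0=0; pred: 22+0-6=16
Step 6: prey: 0+0-0=0; pred: 16+0-4=12
Step 7: prey: 0+0-0=0; pred: 12+0-3=9
Step 8: prey: 0+0-0=0; pred: 9+0-2=7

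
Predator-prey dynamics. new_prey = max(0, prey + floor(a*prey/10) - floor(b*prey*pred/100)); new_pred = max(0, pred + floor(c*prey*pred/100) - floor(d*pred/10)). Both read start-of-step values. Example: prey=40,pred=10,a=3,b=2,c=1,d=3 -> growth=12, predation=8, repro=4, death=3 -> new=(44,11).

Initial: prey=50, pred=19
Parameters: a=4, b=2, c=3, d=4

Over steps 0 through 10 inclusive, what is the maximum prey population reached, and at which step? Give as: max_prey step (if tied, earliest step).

Answer: 51 1

Derivation:
Step 1: prey: 50+20-19=51; pred: 19+28-7=40
Step 2: prey: 51+20-40=31; pred: 40+61-16=85
Step 3: prey: 31+12-52=0; pred: 85+79-34=130
Step 4: prey: 0+0-0=0; pred: 130+0-52=78
Step 5: prey: 0+0-0=0; pred: 78+0-31=47
Step 6: prey: 0+0-0=0; pred: 47+0-18=29
Step 7: prey: 0+0-0=0; pred: 29+0-11=18
Step 8: prey: 0+0-0=0; pred: 18+0-7=11
Step 9: prey: 0+0-0=0; pred: 11+0-4=7
Step 10: prey: 0+0-0=0; pred: 7+0-2=5
Max prey = 51 at step 1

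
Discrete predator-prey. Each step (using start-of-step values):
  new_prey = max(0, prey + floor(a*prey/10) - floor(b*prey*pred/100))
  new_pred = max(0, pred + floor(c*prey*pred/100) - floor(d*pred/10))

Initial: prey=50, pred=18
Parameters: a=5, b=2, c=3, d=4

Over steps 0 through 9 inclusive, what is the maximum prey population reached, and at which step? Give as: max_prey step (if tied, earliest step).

Answer: 57 1

Derivation:
Step 1: prey: 50+25-18=57; pred: 18+27-7=38
Step 2: prey: 57+28-43=42; pred: 38+64-15=87
Step 3: prey: 42+21-73=0; pred: 87+109-34=162
Step 4: prey: 0+0-0=0; pred: 162+0-64=98
Step 5: prey: 0+0-0=0; pred: 98+0-39=59
Step 6: prey: 0+0-0=0; pred: 59+0-23=36
Step 7: prey: 0+0-0=0; pred: 36+0-14=22
Step 8: prey: 0+0-0=0; pred: 22+0-8=14
Step 9: prey: 0+0-0=0; pred: 14+0-5=9
Max prey = 57 at step 1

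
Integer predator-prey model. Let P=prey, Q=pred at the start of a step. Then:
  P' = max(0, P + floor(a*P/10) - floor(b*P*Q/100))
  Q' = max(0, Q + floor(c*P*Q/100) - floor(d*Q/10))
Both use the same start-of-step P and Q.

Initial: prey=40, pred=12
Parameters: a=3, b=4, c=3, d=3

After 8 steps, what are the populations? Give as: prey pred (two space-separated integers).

Answer: 0 8

Derivation:
Step 1: prey: 40+12-19=33; pred: 12+14-3=23
Step 2: prey: 33+9-30=12; pred: 23+22-6=39
Step 3: prey: 12+3-18=0; pred: 39+14-11=42
Step 4: prey: 0+0-0=0; pred: 42+0-12=30
Step 5: prey: 0+0-0=0; pred: 30+0-9=21
Step 6: prey: 0+0-0=0; pred: 21+0-6=15
Step 7: prey: 0+0-0=0; pred: 15+0-4=11
Step 8: prey: 0+0-0=0; pred: 11+0-3=8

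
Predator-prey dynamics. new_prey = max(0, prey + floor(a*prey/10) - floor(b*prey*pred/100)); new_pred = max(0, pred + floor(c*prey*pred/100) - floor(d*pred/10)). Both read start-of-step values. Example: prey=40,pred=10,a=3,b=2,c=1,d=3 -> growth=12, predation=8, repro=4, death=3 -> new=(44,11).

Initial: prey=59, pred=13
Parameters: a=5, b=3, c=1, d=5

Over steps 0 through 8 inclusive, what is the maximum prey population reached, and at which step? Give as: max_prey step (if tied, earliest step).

Step 1: prey: 59+29-23=65; pred: 13+7-6=14
Step 2: prey: 65+32-27=70; pred: 14+9-7=16
Step 3: prey: 70+35-33=72; pred: 16+11-8=19
Step 4: prey: 72+36-41=67; pred: 19+13-9=23
Step 5: prey: 67+33-46=54; pred: 23+15-11=27
Step 6: prey: 54+27-43=38; pred: 27+14-13=28
Step 7: prey: 38+19-31=26; pred: 28+10-14=24
Step 8: prey: 26+13-18=21; pred: 24+6-12=18
Max prey = 72 at step 3

Answer: 72 3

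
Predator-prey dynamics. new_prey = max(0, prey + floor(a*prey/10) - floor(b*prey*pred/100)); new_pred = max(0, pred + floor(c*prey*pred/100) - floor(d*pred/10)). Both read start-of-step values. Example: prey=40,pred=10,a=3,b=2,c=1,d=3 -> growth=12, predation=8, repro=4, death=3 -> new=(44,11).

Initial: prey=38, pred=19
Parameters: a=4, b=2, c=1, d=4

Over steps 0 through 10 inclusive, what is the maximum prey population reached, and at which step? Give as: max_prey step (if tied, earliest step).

Answer: 44 6

Derivation:
Step 1: prey: 38+15-14=39; pred: 19+7-7=19
Step 2: prey: 39+15-14=40; pred: 19+7-7=19
Step 3: prey: 40+16-15=41; pred: 19+7-7=19
Step 4: prey: 41+16-15=42; pred: 19+7-7=19
Step 5: prey: 42+16-15=43; pred: 19+7-7=19
Step 6: prey: 43+17-16=44; pred: 19+8-7=20
Step 7: prey: 44+17-17=44; pred: 20+8-8=20
Step 8: prey: 44+17-17=44; pred: 20+8-8=20
Step 9: prey: 44+17-17=44; pred: 20+8-8=20
Step 10: prey: 44+17-17=44; pred: 20+8-8=20
Max prey = 44 at step 6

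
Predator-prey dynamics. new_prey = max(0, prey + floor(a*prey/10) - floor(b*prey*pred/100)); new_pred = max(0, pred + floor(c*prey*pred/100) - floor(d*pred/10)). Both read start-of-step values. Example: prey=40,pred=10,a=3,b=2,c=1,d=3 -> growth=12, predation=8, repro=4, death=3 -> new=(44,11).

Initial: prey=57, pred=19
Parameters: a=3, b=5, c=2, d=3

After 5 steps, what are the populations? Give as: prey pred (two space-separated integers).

Step 1: prey: 57+17-54=20; pred: 19+21-5=35
Step 2: prey: 20+6-35=0; pred: 35+14-10=39
Step 3: prey: 0+0-0=0; pred: 39+0-11=28
Step 4: prey: 0+0-0=0; pred: 28+0-8=20
Step 5: prey: 0+0-0=0; pred: 20+0-6=14

Answer: 0 14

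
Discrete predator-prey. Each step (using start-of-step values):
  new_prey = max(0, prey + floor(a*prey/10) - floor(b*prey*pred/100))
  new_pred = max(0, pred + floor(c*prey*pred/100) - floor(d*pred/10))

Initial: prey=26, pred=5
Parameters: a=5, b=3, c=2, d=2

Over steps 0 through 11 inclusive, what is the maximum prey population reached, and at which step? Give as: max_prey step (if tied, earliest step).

Step 1: prey: 26+13-3=36; pred: 5+2-1=6
Step 2: prey: 36+18-6=48; pred: 6+4-1=9
Step 3: prey: 48+24-12=60; pred: 9+8-1=16
Step 4: prey: 60+30-28=62; pred: 16+19-3=32
Step 5: prey: 62+31-59=34; pred: 32+39-6=65
Step 6: prey: 34+17-66=0; pred: 65+44-13=96
Step 7: prey: 0+0-0=0; pred: 96+0-19=77
Step 8: prey: 0+0-0=0; pred: 77+0-15=62
Step 9: prey: 0+0-0=0; pred: 62+0-12=50
Step 10: prey: 0+0-0=0; pred: 50+0-10=40
Step 11: prey: 0+0-0=0; pred: 40+0-8=32
Max prey = 62 at step 4

Answer: 62 4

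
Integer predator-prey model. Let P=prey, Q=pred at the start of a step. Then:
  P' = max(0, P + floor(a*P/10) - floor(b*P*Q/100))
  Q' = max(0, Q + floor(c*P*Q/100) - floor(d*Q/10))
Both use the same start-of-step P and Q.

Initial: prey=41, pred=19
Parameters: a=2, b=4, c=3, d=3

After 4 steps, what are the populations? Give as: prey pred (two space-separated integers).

Step 1: prey: 41+8-31=18; pred: 19+23-5=37
Step 2: prey: 18+3-26=0; pred: 37+19-11=45
Step 3: prey: 0+0-0=0; pred: 45+0-13=32
Step 4: prey: 0+0-0=0; pred: 32+0-9=23

Answer: 0 23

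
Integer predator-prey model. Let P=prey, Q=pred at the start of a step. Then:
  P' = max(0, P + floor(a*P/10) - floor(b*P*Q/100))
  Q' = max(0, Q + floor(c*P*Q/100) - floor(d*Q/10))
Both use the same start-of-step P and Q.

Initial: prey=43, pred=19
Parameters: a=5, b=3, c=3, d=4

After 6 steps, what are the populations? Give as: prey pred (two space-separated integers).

Answer: 0 17

Derivation:
Step 1: prey: 43+21-24=40; pred: 19+24-7=36
Step 2: prey: 40+20-43=17; pred: 36+43-14=65
Step 3: prey: 17+8-33=0; pred: 65+33-26=72
Step 4: prey: 0+0-0=0; pred: 72+0-28=44
Step 5: prey: 0+0-0=0; pred: 44+0-17=27
Step 6: prey: 0+0-0=0; pred: 27+0-10=17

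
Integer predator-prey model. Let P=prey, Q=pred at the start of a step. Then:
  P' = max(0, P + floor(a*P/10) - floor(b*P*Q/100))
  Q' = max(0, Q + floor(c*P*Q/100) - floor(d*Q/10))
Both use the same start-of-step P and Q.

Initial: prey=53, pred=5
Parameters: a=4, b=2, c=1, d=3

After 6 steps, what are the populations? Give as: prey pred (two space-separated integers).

Step 1: prey: 53+21-5=69; pred: 5+2-1=6
Step 2: prey: 69+27-8=88; pred: 6+4-1=9
Step 3: prey: 88+35-15=108; pred: 9+7-2=14
Step 4: prey: 108+43-30=121; pred: 14+15-4=25
Step 5: prey: 121+48-60=109; pred: 25+30-7=48
Step 6: prey: 109+43-104=48; pred: 48+52-14=86

Answer: 48 86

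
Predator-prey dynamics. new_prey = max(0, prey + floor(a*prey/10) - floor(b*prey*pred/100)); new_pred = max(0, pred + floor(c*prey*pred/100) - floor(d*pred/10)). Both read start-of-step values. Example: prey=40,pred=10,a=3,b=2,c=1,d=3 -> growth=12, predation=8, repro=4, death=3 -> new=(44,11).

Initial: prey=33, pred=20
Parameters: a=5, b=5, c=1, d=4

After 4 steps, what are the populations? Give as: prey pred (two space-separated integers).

Step 1: prey: 33+16-33=16; pred: 20+6-8=18
Step 2: prey: 16+8-14=10; pred: 18+2-7=13
Step 3: prey: 10+5-6=9; pred: 13+1-5=9
Step 4: prey: 9+4-4=9; pred: 9+0-3=6

Answer: 9 6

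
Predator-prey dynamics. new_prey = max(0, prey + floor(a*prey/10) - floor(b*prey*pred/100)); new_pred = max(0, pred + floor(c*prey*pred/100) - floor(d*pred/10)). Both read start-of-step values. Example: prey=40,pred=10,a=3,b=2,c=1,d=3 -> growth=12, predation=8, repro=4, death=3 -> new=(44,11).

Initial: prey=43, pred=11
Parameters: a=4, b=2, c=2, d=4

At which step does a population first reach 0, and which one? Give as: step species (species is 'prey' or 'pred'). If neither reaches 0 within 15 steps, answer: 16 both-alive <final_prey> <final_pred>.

Step 1: prey: 43+17-9=51; pred: 11+9-4=16
Step 2: prey: 51+20-16=55; pred: 16+16-6=26
Step 3: prey: 55+22-28=49; pred: 26+28-10=44
Step 4: prey: 49+19-43=25; pred: 44+43-17=70
Step 5: prey: 25+10-35=0; pred: 70+35-28=77
First extinction: prey at step 5

Answer: 5 prey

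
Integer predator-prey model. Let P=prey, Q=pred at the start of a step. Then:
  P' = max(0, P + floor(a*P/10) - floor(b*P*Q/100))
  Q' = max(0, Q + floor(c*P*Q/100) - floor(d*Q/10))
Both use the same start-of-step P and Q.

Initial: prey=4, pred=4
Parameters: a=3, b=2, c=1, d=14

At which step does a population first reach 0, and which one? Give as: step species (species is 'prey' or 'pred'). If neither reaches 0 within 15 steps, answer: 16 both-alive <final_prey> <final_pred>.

Answer: 1 pred

Derivation:
Step 1: prey: 4+1-0=5; pred: 4+0-5=0
First extinction: pred at step 1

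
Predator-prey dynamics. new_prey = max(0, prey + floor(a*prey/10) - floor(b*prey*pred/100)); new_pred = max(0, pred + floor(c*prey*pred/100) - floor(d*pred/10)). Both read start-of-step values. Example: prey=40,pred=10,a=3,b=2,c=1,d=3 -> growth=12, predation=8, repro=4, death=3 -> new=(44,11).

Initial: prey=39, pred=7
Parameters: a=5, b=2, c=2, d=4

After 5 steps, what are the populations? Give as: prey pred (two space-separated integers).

Step 1: prey: 39+19-5=53; pred: 7+5-2=10
Step 2: prey: 53+26-10=69; pred: 10+10-4=16
Step 3: prey: 69+34-22=81; pred: 16+22-6=32
Step 4: prey: 81+40-51=70; pred: 32+51-12=71
Step 5: prey: 70+35-99=6; pred: 71+99-28=142

Answer: 6 142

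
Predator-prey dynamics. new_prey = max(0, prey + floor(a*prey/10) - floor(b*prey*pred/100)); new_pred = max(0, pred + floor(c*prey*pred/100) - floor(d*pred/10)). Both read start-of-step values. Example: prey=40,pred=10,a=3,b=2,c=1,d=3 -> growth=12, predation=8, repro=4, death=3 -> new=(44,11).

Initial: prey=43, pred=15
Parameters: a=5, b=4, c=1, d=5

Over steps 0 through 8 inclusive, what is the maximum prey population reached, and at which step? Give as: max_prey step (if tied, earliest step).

Step 1: prey: 43+21-25=39; pred: 15+6-7=14
Step 2: prey: 39+19-21=37; pred: 14+5-7=12
Step 3: prey: 37+18-17=38; pred: 12+4-6=10
Step 4: prey: 38+19-15=42; pred: 10+3-5=8
Step 5: prey: 42+21-13=50; pred: 8+3-4=7
Step 6: prey: 50+25-14=61; pred: 7+3-3=7
Step 7: prey: 61+30-17=74; pred: 7+4-3=8
Step 8: prey: 74+37-23=88; pred: 8+5-4=9
Max prey = 88 at step 8

Answer: 88 8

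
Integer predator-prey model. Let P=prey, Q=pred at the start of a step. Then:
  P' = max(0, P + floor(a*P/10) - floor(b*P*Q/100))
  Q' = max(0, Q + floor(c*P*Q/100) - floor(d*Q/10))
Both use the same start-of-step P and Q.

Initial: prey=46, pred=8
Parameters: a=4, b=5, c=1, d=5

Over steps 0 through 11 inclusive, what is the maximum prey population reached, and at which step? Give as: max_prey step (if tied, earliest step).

Step 1: prey: 46+18-18=46; pred: 8+3-4=7
Step 2: prey: 46+18-16=48; pred: 7+3-3=7
Step 3: prey: 48+19-16=51; pred: 7+3-3=7
Step 4: prey: 51+20-17=54; pred: 7+3-3=7
Step 5: prey: 54+21-18=57; pred: 7+3-3=7
Step 6: prey: 57+22-19=60; pred: 7+3-3=7
Step 7: prey: 60+24-21=63; pred: 7+4-3=8
Step 8: prey: 63+25-25=63; pred: 8+5-4=9
Step 9: prey: 63+25-28=60; pred: 9+5-4=10
Step 10: prey: 60+24-30=54; pred: 10+6-5=11
Step 11: prey: 54+21-29=46; pred: 11+5-5=11
Max prey = 63 at step 7

Answer: 63 7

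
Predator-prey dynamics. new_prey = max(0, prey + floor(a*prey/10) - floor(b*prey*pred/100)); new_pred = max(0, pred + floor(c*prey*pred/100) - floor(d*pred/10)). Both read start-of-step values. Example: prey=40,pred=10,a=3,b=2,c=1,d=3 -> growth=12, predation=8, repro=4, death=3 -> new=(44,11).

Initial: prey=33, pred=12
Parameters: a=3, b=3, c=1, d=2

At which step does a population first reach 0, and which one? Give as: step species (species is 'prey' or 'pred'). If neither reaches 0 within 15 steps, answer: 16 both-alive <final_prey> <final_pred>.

Step 1: prey: 33+9-11=31; pred: 12+3-2=13
Step 2: prey: 31+9-12=28; pred: 13+4-2=15
Step 3: prey: 28+8-12=24; pred: 15+4-3=16
Step 4: prey: 24+7-11=20; pred: 16+3-3=16
Step 5: prey: 20+6-9=17; pred: 16+3-3=16
Step 6: prey: 17+5-8=14; pred: 16+2-3=15
Step 7: prey: 14+4-6=12; pred: 15+2-3=14
Step 8: prey: 12+3-5=10; pred: 14+1-2=13
Step 9: prey: 10+3-3=10; pred: 13+1-2=12
Step 10: prey: 10+3-3=10; pred: 12+1-2=11
Step 11: prey: 10+3-3=10; pred: 11+1-2=10
Step 12: prey: 10+3-3=10; pred: 10+1-2=9
Step 13: prey: 10+3-2=11; pred: 9+0-1=8
Step 14: prey: 11+3-2=12; pred: 8+0-1=7
Step 15: prey: 12+3-2=13; pred: 7+0-1=6
No extinction within 15 steps

Answer: 16 both-alive 13 6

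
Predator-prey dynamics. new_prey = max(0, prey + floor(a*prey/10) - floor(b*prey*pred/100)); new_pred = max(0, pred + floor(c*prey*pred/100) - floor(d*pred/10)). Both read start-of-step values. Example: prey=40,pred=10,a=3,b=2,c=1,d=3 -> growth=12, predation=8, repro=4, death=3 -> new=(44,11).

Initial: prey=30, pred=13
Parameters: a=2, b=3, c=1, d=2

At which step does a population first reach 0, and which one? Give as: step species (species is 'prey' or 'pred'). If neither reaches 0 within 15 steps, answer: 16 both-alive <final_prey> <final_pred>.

Answer: 16 both-alive 9 4

Derivation:
Step 1: prey: 30+6-11=25; pred: 13+3-2=14
Step 2: prey: 25+5-10=20; pred: 14+3-2=15
Step 3: prey: 20+4-9=15; pred: 15+3-3=15
Step 4: prey: 15+3-6=12; pred: 15+2-3=14
Step 5: prey: 12+2-5=9; pred: 14+1-2=13
Step 6: prey: 9+1-3=7; pred: 13+1-2=12
Step 7: prey: 7+1-2=6; pred: 12+0-2=10
Step 8: prey: 6+1-1=6; pred: 10+0-2=8
Step 9: prey: 6+1-1=6; pred: 8+0-1=7
Step 10: prey: 6+1-1=6; pred: 7+0-1=6
Step 11: prey: 6+1-1=6; pred: 6+0-1=5
Step 12: prey: 6+1-0=7; pred: 5+0-1=4
Step 13: prey: 7+1-0=8; pred: 4+0-0=4
Step 14: prey: 8+1-0=9; pred: 4+0-0=4
Step 15: prey: 9+1-1=9; pred: 4+0-0=4
No extinction within 15 steps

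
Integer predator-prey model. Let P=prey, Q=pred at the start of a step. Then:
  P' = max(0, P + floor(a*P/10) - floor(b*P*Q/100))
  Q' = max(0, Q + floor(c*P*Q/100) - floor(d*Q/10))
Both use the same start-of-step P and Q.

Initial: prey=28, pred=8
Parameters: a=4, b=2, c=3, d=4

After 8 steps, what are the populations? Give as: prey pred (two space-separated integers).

Step 1: prey: 28+11-4=35; pred: 8+6-3=11
Step 2: prey: 35+14-7=42; pred: 11+11-4=18
Step 3: prey: 42+16-15=43; pred: 18+22-7=33
Step 4: prey: 43+17-28=32; pred: 33+42-13=62
Step 5: prey: 32+12-39=5; pred: 62+59-24=97
Step 6: prey: 5+2-9=0; pred: 97+14-38=73
Step 7: prey: 0+0-0=0; pred: 73+0-29=44
Step 8: prey: 0+0-0=0; pred: 44+0-17=27

Answer: 0 27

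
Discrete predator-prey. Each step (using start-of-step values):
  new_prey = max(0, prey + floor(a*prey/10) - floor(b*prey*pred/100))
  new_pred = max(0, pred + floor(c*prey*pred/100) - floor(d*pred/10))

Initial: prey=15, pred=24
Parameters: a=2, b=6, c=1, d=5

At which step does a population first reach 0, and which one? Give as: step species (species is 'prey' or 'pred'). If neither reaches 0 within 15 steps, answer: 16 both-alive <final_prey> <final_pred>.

Step 1: prey: 15+3-21=0; pred: 24+3-12=15
First extinction: prey at step 1

Answer: 1 prey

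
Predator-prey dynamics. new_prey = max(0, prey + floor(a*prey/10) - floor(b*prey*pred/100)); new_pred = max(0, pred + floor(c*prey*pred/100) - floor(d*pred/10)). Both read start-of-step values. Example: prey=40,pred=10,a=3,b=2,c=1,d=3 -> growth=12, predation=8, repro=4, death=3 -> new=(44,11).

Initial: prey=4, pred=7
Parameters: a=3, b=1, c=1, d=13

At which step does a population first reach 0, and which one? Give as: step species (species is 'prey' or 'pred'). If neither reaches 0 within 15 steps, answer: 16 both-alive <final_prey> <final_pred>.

Answer: 1 pred

Derivation:
Step 1: prey: 4+1-0=5; pred: 7+0-9=0
First extinction: pred at step 1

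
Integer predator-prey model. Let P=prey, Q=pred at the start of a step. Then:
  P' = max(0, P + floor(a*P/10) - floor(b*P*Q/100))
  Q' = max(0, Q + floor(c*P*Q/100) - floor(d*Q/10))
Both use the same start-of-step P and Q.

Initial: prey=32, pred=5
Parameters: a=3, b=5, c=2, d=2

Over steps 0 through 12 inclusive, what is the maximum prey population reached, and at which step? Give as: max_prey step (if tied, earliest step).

Step 1: prey: 32+9-8=33; pred: 5+3-1=7
Step 2: prey: 33+9-11=31; pred: 7+4-1=10
Step 3: prey: 31+9-15=25; pred: 10+6-2=14
Step 4: prey: 25+7-17=15; pred: 14+7-2=19
Step 5: prey: 15+4-14=5; pred: 19+5-3=21
Step 6: prey: 5+1-5=1; pred: 21+2-4=19
Step 7: prey: 1+0-0=1; pred: 19+0-3=16
Step 8: prey: 1+0-0=1; pred: 16+0-3=13
Step 9: prey: 1+0-0=1; pred: 13+0-2=11
Step 10: prey: 1+0-0=1; pred: 11+0-2=9
Step 11: prey: 1+0-0=1; pred: 9+0-1=8
Step 12: prey: 1+0-0=1; pred: 8+0-1=7
Max prey = 33 at step 1

Answer: 33 1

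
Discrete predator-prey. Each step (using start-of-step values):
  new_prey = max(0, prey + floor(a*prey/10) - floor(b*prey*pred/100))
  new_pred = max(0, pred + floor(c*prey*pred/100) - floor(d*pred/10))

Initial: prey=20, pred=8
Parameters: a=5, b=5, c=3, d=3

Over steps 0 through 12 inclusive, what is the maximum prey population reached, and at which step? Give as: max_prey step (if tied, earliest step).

Step 1: prey: 20+10-8=22; pred: 8+4-2=10
Step 2: prey: 22+11-11=22; pred: 10+6-3=13
Step 3: prey: 22+11-14=19; pred: 13+8-3=18
Step 4: prey: 19+9-17=11; pred: 18+10-5=23
Step 5: prey: 11+5-12=4; pred: 23+7-6=24
Step 6: prey: 4+2-4=2; pred: 24+2-7=19
Step 7: prey: 2+1-1=2; pred: 19+1-5=15
Step 8: prey: 2+1-1=2; pred: 15+0-4=11
Step 9: prey: 2+1-1=2; pred: 11+0-3=8
Step 10: prey: 2+1-0=3; pred: 8+0-2=6
Step 11: prey: 3+1-0=4; pred: 6+0-1=5
Step 12: prey: 4+2-1=5; pred: 5+0-1=4
Max prey = 22 at step 1

Answer: 22 1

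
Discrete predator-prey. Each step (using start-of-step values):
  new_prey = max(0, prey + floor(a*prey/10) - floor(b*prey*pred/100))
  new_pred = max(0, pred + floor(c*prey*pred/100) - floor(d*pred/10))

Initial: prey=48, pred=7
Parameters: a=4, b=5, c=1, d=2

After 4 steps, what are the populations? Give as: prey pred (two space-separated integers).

Step 1: prey: 48+19-16=51; pred: 7+3-1=9
Step 2: prey: 51+20-22=49; pred: 9+4-1=12
Step 3: prey: 49+19-29=39; pred: 12+5-2=15
Step 4: prey: 39+15-29=25; pred: 15+5-3=17

Answer: 25 17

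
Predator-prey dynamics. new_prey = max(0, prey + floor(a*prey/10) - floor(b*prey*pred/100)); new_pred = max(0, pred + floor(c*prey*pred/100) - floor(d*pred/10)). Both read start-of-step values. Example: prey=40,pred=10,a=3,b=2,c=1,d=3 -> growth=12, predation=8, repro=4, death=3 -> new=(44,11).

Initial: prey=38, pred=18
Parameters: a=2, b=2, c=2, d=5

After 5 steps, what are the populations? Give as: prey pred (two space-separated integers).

Answer: 9 15

Derivation:
Step 1: prey: 38+7-13=32; pred: 18+13-9=22
Step 2: prey: 32+6-14=24; pred: 22+14-11=25
Step 3: prey: 24+4-12=16; pred: 25+12-12=25
Step 4: prey: 16+3-8=11; pred: 25+8-12=21
Step 5: prey: 11+2-4=9; pred: 21+4-10=15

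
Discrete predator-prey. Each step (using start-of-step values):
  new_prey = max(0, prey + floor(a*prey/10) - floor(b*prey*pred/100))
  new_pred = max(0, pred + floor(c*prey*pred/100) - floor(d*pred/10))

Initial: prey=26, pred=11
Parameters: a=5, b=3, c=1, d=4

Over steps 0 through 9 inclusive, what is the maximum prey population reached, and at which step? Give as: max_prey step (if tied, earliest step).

Answer: 108 7

Derivation:
Step 1: prey: 26+13-8=31; pred: 11+2-4=9
Step 2: prey: 31+15-8=38; pred: 9+2-3=8
Step 3: prey: 38+19-9=48; pred: 8+3-3=8
Step 4: prey: 48+24-11=61; pred: 8+3-3=8
Step 5: prey: 61+30-14=77; pred: 8+4-3=9
Step 6: prey: 77+38-20=95; pred: 9+6-3=12
Step 7: prey: 95+47-34=108; pred: 12+11-4=19
Step 8: prey: 108+54-61=101; pred: 19+20-7=32
Step 9: prey: 101+50-96=55; pred: 32+32-12=52
Max prey = 108 at step 7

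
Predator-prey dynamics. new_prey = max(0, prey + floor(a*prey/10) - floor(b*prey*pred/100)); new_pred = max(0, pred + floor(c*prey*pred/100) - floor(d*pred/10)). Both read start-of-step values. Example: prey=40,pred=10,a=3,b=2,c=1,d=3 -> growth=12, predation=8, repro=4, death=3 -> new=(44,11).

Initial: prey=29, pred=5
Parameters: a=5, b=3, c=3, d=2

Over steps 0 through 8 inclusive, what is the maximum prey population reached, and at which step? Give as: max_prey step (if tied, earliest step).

Answer: 50 3

Derivation:
Step 1: prey: 29+14-4=39; pred: 5+4-1=8
Step 2: prey: 39+19-9=49; pred: 8+9-1=16
Step 3: prey: 49+24-23=50; pred: 16+23-3=36
Step 4: prey: 50+25-54=21; pred: 36+54-7=83
Step 5: prey: 21+10-52=0; pred: 83+52-16=119
Step 6: prey: 0+0-0=0; pred: 119+0-23=96
Step 7: prey: 0+0-0=0; pred: 96+0-19=77
Step 8: prey: 0+0-0=0; pred: 77+0-15=62
Max prey = 50 at step 3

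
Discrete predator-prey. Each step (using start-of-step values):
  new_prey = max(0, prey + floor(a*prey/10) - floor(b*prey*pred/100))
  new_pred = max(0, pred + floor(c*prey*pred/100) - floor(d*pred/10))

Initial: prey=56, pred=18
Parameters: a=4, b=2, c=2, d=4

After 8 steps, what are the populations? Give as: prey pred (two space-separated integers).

Step 1: prey: 56+22-20=58; pred: 18+20-7=31
Step 2: prey: 58+23-35=46; pred: 31+35-12=54
Step 3: prey: 46+18-49=15; pred: 54+49-21=82
Step 4: prey: 15+6-24=0; pred: 82+24-32=74
Step 5: prey: 0+0-0=0; pred: 74+0-29=45
Step 6: prey: 0+0-0=0; pred: 45+0-18=27
Step 7: prey: 0+0-0=0; pred: 27+0-10=17
Step 8: prey: 0+0-0=0; pred: 17+0-6=11

Answer: 0 11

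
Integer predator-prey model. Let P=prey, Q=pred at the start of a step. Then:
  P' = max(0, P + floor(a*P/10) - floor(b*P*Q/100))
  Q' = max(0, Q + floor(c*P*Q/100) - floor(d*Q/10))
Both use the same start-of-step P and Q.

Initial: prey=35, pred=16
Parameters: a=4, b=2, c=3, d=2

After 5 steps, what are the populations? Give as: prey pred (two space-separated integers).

Step 1: prey: 35+14-11=38; pred: 16+16-3=29
Step 2: prey: 38+15-22=31; pred: 29+33-5=57
Step 3: prey: 31+12-35=8; pred: 57+53-11=99
Step 4: prey: 8+3-15=0; pred: 99+23-19=103
Step 5: prey: 0+0-0=0; pred: 103+0-20=83

Answer: 0 83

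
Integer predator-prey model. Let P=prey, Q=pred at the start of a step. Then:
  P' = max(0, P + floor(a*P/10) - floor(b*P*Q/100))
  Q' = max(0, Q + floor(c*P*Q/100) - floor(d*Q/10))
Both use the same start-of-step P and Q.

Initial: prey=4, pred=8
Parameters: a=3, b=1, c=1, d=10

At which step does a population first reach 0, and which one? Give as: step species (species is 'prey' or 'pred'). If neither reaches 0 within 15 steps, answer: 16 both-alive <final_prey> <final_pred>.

Answer: 1 pred

Derivation:
Step 1: prey: 4+1-0=5; pred: 8+0-8=0
First extinction: pred at step 1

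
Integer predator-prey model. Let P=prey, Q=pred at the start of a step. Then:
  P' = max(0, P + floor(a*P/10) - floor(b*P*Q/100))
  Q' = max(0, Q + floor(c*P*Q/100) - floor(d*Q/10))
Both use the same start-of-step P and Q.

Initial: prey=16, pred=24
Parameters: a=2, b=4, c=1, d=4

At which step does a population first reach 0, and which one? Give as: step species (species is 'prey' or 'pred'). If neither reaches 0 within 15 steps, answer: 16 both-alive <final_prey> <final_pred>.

Step 1: prey: 16+3-15=4; pred: 24+3-9=18
Step 2: prey: 4+0-2=2; pred: 18+0-7=11
Step 3: prey: 2+0-0=2; pred: 11+0-4=7
Step 4: prey: 2+0-0=2; pred: 7+0-2=5
Step 5: prey: 2+0-0=2; pred: 5+0-2=3
Step 6: prey: 2+0-0=2; pred: 3+0-1=2
Step 7: prey: 2+0-0=2; pred: 2+0-0=2
Steps 8-15: state stable at prey=2, pred=2 (no change)
No extinction within 15 steps

Answer: 16 both-alive 2 2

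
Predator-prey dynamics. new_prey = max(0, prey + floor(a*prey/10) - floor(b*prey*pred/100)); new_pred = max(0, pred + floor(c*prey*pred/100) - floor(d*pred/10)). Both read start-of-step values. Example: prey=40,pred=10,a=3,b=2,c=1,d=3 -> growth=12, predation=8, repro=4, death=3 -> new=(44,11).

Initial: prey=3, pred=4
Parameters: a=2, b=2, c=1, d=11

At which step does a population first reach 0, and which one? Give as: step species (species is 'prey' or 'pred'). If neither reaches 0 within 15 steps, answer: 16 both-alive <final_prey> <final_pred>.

Step 1: prey: 3+0-0=3; pred: 4+0-4=0
First extinction: pred at step 1

Answer: 1 pred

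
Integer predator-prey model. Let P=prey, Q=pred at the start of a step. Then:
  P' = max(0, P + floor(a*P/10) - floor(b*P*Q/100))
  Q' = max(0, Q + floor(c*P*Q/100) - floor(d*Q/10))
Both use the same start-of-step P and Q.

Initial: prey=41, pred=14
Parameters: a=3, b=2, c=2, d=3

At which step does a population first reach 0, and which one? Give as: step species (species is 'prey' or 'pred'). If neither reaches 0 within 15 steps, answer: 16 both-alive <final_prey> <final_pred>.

Step 1: prey: 41+12-11=42; pred: 14+11-4=21
Step 2: prey: 42+12-17=37; pred: 21+17-6=32
Step 3: prey: 37+11-23=25; pred: 32+23-9=46
Step 4: prey: 25+7-23=9; pred: 46+23-13=56
Step 5: prey: 9+2-10=1; pred: 56+10-16=50
Step 6: prey: 1+0-1=0; pred: 50+1-15=36
First extinction: prey at step 6

Answer: 6 prey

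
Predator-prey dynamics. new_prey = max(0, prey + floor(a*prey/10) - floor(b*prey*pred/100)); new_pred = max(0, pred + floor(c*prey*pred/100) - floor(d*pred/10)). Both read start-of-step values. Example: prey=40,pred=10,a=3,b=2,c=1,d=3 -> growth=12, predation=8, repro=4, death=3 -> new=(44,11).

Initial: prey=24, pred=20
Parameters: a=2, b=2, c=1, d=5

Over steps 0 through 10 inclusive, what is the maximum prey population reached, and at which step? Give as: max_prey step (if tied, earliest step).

Answer: 46 10

Derivation:
Step 1: prey: 24+4-9=19; pred: 20+4-10=14
Step 2: prey: 19+3-5=17; pred: 14+2-7=9
Step 3: prey: 17+3-3=17; pred: 9+1-4=6
Step 4: prey: 17+3-2=18; pred: 6+1-3=4
Step 5: prey: 18+3-1=20; pred: 4+0-2=2
Step 6: prey: 20+4-0=24; pred: 2+0-1=1
Step 7: prey: 24+4-0=28; pred: 1+0-0=1
Step 8: prey: 28+5-0=33; pred: 1+0-0=1
Step 9: prey: 33+6-0=39; pred: 1+0-0=1
Step 10: prey: 39+7-0=46; pred: 1+0-0=1
Max prey = 46 at step 10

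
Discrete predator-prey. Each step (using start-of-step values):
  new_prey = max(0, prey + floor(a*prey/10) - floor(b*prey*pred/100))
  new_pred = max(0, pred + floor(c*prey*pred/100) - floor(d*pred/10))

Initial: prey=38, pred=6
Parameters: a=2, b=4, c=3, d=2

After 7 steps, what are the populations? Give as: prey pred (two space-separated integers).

Answer: 0 20

Derivation:
Step 1: prey: 38+7-9=36; pred: 6+6-1=11
Step 2: prey: 36+7-15=28; pred: 11+11-2=20
Step 3: prey: 28+5-22=11; pred: 20+16-4=32
Step 4: prey: 11+2-14=0; pred: 32+10-6=36
Step 5: prey: 0+0-0=0; pred: 36+0-7=29
Step 6: prey: 0+0-0=0; pred: 29+0-5=24
Step 7: prey: 0+0-0=0; pred: 24+0-4=20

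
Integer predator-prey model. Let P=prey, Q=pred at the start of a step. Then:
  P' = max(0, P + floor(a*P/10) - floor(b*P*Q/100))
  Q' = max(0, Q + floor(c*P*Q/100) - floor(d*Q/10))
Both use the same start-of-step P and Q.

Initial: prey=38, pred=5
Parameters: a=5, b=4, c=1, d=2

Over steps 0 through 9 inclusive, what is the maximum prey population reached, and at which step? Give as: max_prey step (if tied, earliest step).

Answer: 97 4

Derivation:
Step 1: prey: 38+19-7=50; pred: 5+1-1=5
Step 2: prey: 50+25-10=65; pred: 5+2-1=6
Step 3: prey: 65+32-15=82; pred: 6+3-1=8
Step 4: prey: 82+41-26=97; pred: 8+6-1=13
Step 5: prey: 97+48-50=95; pred: 13+12-2=23
Step 6: prey: 95+47-87=55; pred: 23+21-4=40
Step 7: prey: 55+27-88=0; pred: 40+22-8=54
Step 8: prey: 0+0-0=0; pred: 54+0-10=44
Step 9: prey: 0+0-0=0; pred: 44+0-8=36
Max prey = 97 at step 4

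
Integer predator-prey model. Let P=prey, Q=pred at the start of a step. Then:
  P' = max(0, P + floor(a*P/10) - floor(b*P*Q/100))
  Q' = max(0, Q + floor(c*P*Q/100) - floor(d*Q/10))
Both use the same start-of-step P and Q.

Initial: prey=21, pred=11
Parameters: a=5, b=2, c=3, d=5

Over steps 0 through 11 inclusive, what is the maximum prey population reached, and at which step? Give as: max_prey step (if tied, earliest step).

Step 1: prey: 21+10-4=27; pred: 11+6-5=12
Step 2: prey: 27+13-6=34; pred: 12+9-6=15
Step 3: prey: 34+17-10=41; pred: 15+15-7=23
Step 4: prey: 41+20-18=43; pred: 23+28-11=40
Step 5: prey: 43+21-34=30; pred: 40+51-20=71
Step 6: prey: 30+15-42=3; pred: 71+63-35=99
Step 7: prey: 3+1-5=0; pred: 99+8-49=58
Step 8: prey: 0+0-0=0; pred: 58+0-29=29
Step 9: prey: 0+0-0=0; pred: 29+0-14=15
Step 10: prey: 0+0-0=0; pred: 15+0-7=8
Step 11: prey: 0+0-0=0; pred: 8+0-4=4
Max prey = 43 at step 4

Answer: 43 4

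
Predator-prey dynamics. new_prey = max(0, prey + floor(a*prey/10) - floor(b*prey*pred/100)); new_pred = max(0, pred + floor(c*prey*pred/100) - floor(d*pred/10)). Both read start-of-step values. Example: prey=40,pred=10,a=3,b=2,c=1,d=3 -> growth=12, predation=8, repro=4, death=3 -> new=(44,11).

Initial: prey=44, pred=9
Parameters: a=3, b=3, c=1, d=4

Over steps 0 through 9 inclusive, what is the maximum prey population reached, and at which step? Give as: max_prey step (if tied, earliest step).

Step 1: prey: 44+13-11=46; pred: 9+3-3=9
Step 2: prey: 46+13-12=47; pred: 9+4-3=10
Step 3: prey: 47+14-14=47; pred: 10+4-4=10
Step 4: prey: 47+14-14=47; pred: 10+4-4=10
Step 5: prey: 47+14-14=47; pred: 10+4-4=10
Step 6: prey: 47+14-14=47; pred: 10+4-4=10
Step 7: prey: 47+14-14=47; pred: 10+4-4=10
Step 8: prey: 47+14-14=47; pred: 10+4-4=10
Step 9: prey: 47+14-14=47; pred: 10+4-4=10
Max prey = 47 at step 2

Answer: 47 2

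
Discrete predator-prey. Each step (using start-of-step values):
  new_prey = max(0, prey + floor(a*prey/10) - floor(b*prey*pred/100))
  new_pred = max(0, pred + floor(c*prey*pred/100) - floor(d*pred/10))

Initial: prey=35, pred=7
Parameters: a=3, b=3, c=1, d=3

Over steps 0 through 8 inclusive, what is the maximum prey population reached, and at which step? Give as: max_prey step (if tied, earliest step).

Answer: 53 5

Derivation:
Step 1: prey: 35+10-7=38; pred: 7+2-2=7
Step 2: prey: 38+11-7=42; pred: 7+2-2=7
Step 3: prey: 42+12-8=46; pred: 7+2-2=7
Step 4: prey: 46+13-9=50; pred: 7+3-2=8
Step 5: prey: 50+15-12=53; pred: 8+4-2=10
Step 6: prey: 53+15-15=53; pred: 10+5-3=12
Step 7: prey: 53+15-19=49; pred: 12+6-3=15
Step 8: prey: 49+14-22=41; pred: 15+7-4=18
Max prey = 53 at step 5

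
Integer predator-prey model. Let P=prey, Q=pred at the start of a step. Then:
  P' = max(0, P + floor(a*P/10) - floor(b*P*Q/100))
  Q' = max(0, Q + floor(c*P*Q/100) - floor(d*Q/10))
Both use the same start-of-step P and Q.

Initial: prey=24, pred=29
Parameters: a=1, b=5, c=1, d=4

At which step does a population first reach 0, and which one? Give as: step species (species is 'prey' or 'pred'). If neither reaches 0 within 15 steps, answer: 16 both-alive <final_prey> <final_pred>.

Answer: 1 prey

Derivation:
Step 1: prey: 24+2-34=0; pred: 29+6-11=24
First extinction: prey at step 1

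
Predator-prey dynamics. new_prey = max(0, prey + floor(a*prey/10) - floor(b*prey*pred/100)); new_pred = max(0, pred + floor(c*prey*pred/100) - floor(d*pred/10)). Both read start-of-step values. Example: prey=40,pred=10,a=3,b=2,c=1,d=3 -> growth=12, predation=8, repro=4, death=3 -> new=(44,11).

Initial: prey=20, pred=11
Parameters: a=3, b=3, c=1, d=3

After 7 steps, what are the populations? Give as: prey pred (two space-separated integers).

Step 1: prey: 20+6-6=20; pred: 11+2-3=10
Step 2: prey: 20+6-6=20; pred: 10+2-3=9
Step 3: prey: 20+6-5=21; pred: 9+1-2=8
Step 4: prey: 21+6-5=22; pred: 8+1-2=7
Step 5: prey: 22+6-4=24; pred: 7+1-2=6
Step 6: prey: 24+7-4=27; pred: 6+1-1=6
Step 7: prey: 27+8-4=31; pred: 6+1-1=6

Answer: 31 6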